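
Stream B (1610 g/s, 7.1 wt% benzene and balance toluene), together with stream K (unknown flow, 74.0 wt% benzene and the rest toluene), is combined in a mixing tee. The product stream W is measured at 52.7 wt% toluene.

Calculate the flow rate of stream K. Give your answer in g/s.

2424 g/s

Let K be the unknown flow. Total out = 1610 + K.
toluene balance: 1495.7 + 0.260·K = 0.527·(1610 + K)
(0.260 − 0.527)·K = 0.527×1610 − 1495.7 = -647.22
K = -647.22 / -0.267 = 2424 g/s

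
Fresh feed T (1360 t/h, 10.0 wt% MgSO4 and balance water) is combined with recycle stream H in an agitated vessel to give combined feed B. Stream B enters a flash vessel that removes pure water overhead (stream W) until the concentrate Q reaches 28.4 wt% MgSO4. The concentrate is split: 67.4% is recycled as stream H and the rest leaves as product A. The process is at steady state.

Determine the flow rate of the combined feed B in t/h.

Overall MgSO4 balance (none leaves overhead): MgSO4 in fresh feed = MgSO4 in product, i.e. 1360×0.100 = (1−0.674)·Q·0.284.
Q = 136/(0.284×0.326) = 1468.9 t/h.
Recycle H = 0.674×1468.9 = 990.06 t/h.
Combined feed B = 1360 + 990.06 = 2350.1 t/h.

2350 t/h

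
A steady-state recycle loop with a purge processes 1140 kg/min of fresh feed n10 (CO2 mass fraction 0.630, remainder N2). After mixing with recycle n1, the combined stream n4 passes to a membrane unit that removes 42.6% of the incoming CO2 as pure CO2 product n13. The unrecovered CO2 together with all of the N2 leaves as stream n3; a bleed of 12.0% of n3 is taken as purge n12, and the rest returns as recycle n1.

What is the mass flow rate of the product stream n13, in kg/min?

CO2 in n4: m_A = 1140×0.630 + (1−0.120)·(1−0.426)·m_A, so m_A = 718.2/0.4949 = 1451.3 kg/min.
Product n13 = 0.426×1451.3 = 618.24 kg/min.

618.2 kg/min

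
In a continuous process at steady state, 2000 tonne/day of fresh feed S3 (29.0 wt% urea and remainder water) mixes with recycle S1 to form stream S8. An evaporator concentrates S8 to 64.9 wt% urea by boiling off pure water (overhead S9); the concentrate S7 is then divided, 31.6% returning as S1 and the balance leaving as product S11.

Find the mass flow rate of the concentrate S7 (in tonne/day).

1307 tonne/day

Overall urea balance (none leaves overhead): urea in fresh feed = urea in product, i.e. 2000×0.290 = (1−0.316)·S7·0.649.
S7 = 580/(0.649×0.684) = 1306.6 tonne/day.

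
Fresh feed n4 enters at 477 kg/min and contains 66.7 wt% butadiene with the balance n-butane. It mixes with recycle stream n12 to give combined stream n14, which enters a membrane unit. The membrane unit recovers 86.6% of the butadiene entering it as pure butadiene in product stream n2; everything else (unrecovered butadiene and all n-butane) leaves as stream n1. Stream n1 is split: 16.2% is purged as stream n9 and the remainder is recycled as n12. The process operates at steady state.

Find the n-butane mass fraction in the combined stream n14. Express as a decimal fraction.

n-butane enters only via n4 and leaves only via the purge: 477×0.333 = 0.162×(n-butane in n1), and the membrane unit passes all n-butane, so n-butane in n14 = n-butane in n1 = 980.5 kg/min.
butadiene in n14: m_A = 477×0.667 + (1−0.162)·(1−0.866)·m_A, so m_A = 318.16/0.8877 = 358.41 kg/min.
n14 = 358.41 + 980.5 = 1338.9 kg/min.
n-butane fraction in n14 = 980.5/1338.9 = 0.7323.

0.7323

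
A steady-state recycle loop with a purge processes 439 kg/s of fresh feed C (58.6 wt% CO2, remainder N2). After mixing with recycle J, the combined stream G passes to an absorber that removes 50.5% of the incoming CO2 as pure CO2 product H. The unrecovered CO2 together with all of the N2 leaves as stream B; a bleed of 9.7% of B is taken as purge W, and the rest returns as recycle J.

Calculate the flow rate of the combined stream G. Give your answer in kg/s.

N2 enters only via C and leaves only via the purge: 439×0.414 = 0.097×(N2 in B), and the absorber passes all N2, so N2 in G = N2 in B = 1873.7 kg/s.
CO2 in G: m_A = 439×0.586 + (1−0.097)·(1−0.505)·m_A, so m_A = 257.25/0.5530 = 465.18 kg/s.
G = 465.18 + 1873.7 = 2338.9 kg/s.

2339 kg/s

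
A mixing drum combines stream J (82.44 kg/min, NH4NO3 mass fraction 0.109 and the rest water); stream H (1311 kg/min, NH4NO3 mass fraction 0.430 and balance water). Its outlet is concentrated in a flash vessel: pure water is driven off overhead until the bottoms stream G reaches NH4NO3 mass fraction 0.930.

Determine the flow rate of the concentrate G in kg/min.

615.8 kg/min

NH4NO3 entering = 82.44×0.109 + 1311×0.430 = 572.72 kg/min.
All NH4NO3 reports to G, so G = 572.72/0.930 = 615.82 kg/min.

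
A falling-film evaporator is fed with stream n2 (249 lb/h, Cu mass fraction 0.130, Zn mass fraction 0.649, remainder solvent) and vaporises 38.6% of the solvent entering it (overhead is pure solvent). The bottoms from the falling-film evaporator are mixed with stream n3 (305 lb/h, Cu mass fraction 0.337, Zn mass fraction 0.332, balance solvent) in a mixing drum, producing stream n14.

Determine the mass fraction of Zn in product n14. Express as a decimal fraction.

Vapour removed = 0.386×0.221×249 = 21.241 lb/h; concentrate = 227.76 lb/h.
Zn reaching the mixer = 161.6 (from concentrate) + 305×0.332 = 262.86 lb/h.
Product flow = 227.76 + 305 = 532.76 lb/h; Zn fraction = 0.493.

0.493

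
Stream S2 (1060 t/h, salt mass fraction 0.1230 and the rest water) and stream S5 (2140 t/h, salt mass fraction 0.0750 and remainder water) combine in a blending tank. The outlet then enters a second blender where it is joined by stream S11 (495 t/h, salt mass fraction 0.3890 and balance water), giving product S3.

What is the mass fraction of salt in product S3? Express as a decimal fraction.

Overall, product flow = 3695 t/h.
salt in = 1060×0.123 + 2140×0.075 + 495×0.389 = 483.44 t/h.
salt fraction in S3 = 0.1308.

0.1308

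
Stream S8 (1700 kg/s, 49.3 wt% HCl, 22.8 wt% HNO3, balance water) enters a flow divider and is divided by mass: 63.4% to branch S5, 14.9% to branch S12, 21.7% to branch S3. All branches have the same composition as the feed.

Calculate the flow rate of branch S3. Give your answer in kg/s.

Branch S3 flow = 0.217×1700 = 368.9 kg/s.

368.9 kg/s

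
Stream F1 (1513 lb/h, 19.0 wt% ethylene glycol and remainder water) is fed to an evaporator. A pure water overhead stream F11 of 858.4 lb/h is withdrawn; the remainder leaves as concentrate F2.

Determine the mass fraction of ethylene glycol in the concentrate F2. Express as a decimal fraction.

0.439

ethylene glycol is not removed: 1513×0.190 = 287.47 lb/h of ethylene glycol enters F2.
Concentrate = 1513 − 858.4 = 654.6 lb/h.
Mass fraction = 287.47/654.6 = 0.439.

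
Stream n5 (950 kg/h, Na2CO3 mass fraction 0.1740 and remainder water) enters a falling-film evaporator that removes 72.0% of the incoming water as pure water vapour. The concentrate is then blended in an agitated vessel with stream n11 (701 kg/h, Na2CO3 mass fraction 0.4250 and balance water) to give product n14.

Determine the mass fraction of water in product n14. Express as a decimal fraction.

Vapour removed = 0.720×0.826×950 = 564.98 kg/h; concentrate = 385.02 kg/h.
water reaching the mixer = 219.72 (from concentrate) + 701×0.575 = 622.79 kg/h.
Product flow = 385.02 + 701 = 1086 kg/h; water fraction = 0.5735.

0.5735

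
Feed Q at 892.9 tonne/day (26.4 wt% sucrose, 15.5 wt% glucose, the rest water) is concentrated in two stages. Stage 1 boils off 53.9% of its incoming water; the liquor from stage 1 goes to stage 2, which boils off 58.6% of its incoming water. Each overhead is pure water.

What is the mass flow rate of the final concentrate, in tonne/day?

473.1 tonne/day

water in feed = 892.9×0.581 = 518.77 tonne/day.
After stage 1: water left = (1−0.539)×518.77 = 239.16; stream total = 613.28 tonne/day.
After stage 2: water left = (1−0.586)×239.16 = 99.01; final concentrate = 473.14 tonne/day.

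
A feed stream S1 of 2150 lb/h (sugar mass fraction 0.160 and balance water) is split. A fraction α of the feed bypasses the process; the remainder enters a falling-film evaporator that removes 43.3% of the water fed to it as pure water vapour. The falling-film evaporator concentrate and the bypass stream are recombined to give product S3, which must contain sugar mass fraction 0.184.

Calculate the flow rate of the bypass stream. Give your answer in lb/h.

All 2150×0.160 = 344 lb/h of sugar reaches S3, so S3 = 344/0.184 = 1869.6 lb/h and vapour = 280.43 lb/h.
The evaporator receives (1−α)·2150 of feed at 0.840 water and removes 0.433 of that water:
0.433×0.840×(1−α)×2150 = 280.43
(1−α) = 280.43/782 = 0.3586;  α = 0.6414.
Bypass flow = 0.6414×2150 = 1379 lb/h.

1379 lb/h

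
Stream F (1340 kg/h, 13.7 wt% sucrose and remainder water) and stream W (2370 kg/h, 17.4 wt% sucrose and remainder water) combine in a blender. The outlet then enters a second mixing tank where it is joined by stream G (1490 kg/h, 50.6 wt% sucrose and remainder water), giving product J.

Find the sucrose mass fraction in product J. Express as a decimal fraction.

Overall, product flow = 5200 kg/h.
sucrose in = 1340×0.137 + 2370×0.174 + 1490×0.506 = 1349.9 kg/h.
sucrose fraction in J = 0.260.

0.260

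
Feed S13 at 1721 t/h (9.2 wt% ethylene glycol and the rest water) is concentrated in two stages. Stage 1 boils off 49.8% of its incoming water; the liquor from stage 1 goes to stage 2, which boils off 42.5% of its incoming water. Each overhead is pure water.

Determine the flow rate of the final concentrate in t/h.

609.4 t/h

water in feed = 1721×0.908 = 1562.7 t/h.
After stage 1: water left = (1−0.498)×1562.7 = 784.46; stream total = 942.79 t/h.
After stage 2: water left = (1−0.425)×784.46 = 451.06; final concentrate = 609.4 t/h.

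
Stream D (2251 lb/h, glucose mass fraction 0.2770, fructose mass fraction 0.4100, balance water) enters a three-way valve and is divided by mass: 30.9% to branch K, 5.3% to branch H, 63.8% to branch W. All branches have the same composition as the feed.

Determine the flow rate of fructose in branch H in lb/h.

48.91 lb/h

Branch H total = 0.053×2251 = 119.3 lb/h.
fructose in H = 0.410×119.3 = 48.914 lb/h.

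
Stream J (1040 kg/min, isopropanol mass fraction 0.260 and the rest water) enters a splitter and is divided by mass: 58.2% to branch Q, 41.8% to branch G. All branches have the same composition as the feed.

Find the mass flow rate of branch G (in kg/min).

434.7 kg/min

Branch G flow = 0.418×1040 = 434.72 kg/min.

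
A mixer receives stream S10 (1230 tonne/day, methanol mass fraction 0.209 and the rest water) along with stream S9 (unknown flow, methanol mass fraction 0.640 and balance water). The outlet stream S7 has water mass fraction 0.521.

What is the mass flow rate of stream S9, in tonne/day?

2063 tonne/day

Let S9 be the unknown flow. Total out = 1230 + S9.
water balance: 972.93 + 0.360·S9 = 0.521·(1230 + S9)
(0.360 − 0.521)·S9 = 0.521×1230 − 972.93 = -332.1
S9 = -332.1 / -0.161 = 2062.7 tonne/day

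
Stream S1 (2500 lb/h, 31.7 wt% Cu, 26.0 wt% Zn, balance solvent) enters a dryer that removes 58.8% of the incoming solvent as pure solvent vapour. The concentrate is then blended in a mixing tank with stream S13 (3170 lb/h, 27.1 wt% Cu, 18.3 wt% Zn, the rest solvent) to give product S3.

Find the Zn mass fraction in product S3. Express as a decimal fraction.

Vapour removed = 0.588×0.423×2500 = 621.81 lb/h; concentrate = 1878.2 lb/h.
Zn reaching the mixer = 650 (from concentrate) + 3170×0.183 = 1230.1 lb/h.
Product flow = 1878.2 + 3170 = 5048.2 lb/h; Zn fraction = 0.2437.

0.2437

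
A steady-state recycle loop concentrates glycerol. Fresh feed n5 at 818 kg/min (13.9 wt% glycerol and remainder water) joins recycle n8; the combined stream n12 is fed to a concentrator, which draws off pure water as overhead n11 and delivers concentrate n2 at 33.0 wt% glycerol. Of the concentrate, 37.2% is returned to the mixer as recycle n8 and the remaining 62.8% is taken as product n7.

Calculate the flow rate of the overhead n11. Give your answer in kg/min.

473.4 kg/min

Overall glycerol balance (none leaves overhead): glycerol in fresh feed = glycerol in product, i.e. 818×0.139 = (1−0.372)·n2·0.330.
n2 = 113.7/(0.330×0.628) = 548.65 kg/min.
Recycle n8 = 0.372×548.65 = 204.1 kg/min.
Combined feed n12 = 818 + 204.1 = 1022.1 kg/min.
Overhead n11 = n12 − n2 = 1022.1 − 548.65 = 473.45 kg/min.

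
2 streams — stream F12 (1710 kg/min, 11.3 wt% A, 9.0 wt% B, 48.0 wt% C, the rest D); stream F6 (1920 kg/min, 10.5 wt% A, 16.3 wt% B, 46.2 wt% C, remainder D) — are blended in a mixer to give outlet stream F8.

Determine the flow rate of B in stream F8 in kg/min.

466.9 kg/min

B out = B in = 1710×0.090 + 1920×0.163 = 466.86 kg/min.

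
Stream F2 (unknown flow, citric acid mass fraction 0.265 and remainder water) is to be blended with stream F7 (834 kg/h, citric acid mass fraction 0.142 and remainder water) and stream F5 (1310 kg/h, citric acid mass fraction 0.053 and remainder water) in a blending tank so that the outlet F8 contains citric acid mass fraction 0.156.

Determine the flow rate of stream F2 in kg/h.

1345 kg/h

Let F2 be the unknown flow. Total out = 2144 + F2.
citric acid balance: 187.86 + 0.265·F2 = 0.156·(2144 + F2)
(0.265 − 0.156)·F2 = 0.156×2144 − 187.86 = 146.61
F2 = 146.61 / 0.109 = 1345 kg/h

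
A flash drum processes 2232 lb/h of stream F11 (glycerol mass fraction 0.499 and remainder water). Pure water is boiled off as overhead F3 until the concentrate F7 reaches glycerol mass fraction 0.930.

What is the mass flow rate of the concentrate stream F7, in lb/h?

glycerol is conserved: 2232×0.499 = 1113.8 lb/h all reports to the concentrate.
Concentrate = 1113.8/(target fraction) = 1197.6 lb/h.

1198 lb/h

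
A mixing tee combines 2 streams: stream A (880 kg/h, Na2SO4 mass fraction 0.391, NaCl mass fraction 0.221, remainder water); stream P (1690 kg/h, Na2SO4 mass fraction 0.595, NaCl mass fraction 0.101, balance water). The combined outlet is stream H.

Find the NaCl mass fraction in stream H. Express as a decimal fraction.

0.142

Total flow out = 880 + 1690 = 2570 kg/h.
NaCl in = 880×0.221 + 1690×0.101 = 365.17 kg/h.
NaCl mass fraction in H = 365.17/2570 = 0.142.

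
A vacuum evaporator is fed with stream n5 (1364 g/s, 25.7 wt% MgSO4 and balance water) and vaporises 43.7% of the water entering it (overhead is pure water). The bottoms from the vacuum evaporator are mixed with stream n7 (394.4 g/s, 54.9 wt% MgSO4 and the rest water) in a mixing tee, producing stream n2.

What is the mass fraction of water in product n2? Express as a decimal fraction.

0.569

Vapour removed = 0.437×0.743×1364 = 442.88 g/s; concentrate = 921.12 g/s.
water reaching the mixer = 570.57 (from concentrate) + 394.4×0.451 = 748.45 g/s.
Product flow = 921.12 + 394.4 = 1315.5 g/s; water fraction = 0.569.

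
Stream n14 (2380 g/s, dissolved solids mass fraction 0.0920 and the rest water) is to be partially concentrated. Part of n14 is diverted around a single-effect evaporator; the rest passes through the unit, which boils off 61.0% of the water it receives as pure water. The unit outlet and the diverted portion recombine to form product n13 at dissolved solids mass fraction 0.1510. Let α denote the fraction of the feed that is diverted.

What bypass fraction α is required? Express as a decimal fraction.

All 2380×0.092 = 218.96 g/s of dissolved solids reaches n13, so n13 = 218.96/0.151 = 1450.1 g/s and vapour = 929.93 g/s.
The evaporator receives (1−α)·2380 of feed at 0.908 water and removes 0.610 of that water:
0.610×0.908×(1−α)×2380 = 929.93
(1−α) = 929.93/1318.2 = 0.7054;  α = 0.2946.

0.295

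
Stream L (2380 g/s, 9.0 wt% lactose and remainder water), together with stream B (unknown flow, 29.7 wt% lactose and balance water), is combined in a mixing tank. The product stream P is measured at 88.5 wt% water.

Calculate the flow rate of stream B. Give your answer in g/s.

Let B be the unknown flow. Total out = 2380 + B.
water balance: 2165.8 + 0.703·B = 0.885·(2380 + B)
(0.703 − 0.885)·B = 0.885×2380 − 2165.8 = -59.5
B = -59.5 / -0.182 = 326.92 g/s

326.9 g/s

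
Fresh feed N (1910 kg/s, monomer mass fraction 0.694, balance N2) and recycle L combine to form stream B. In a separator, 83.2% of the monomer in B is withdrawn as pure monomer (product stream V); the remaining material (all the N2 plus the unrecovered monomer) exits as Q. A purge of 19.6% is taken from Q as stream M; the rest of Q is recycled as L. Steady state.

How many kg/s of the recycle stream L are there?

2604 kg/s

N2 enters only via N and leaves only via the purge: 1910×0.306 = 0.196×(N2 in Q), and the separator passes all N2, so N2 in B = N2 in Q = 2981.9 kg/s.
monomer in B: m_A = 1910×0.694 + (1−0.196)·(1−0.832)·m_A, so m_A = 1325.5/0.8649 = 1532.5 kg/s.
Q = (1−0.832)×1532.5 + 2981.9 = 3239.4 kg/s.
Recycle L = (1−0.196)×3239.4 = 2604.5 kg/s.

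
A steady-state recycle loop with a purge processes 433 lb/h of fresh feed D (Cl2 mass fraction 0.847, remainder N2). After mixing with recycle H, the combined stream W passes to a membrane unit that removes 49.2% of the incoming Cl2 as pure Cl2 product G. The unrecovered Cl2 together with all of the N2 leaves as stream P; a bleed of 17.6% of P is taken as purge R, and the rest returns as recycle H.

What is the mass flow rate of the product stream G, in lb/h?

Cl2 in W: m_A = 433×0.847 + (1−0.176)·(1−0.492)·m_A, so m_A = 366.75/0.5814 = 630.8 lb/h.
Product G = 0.492×630.8 = 310.35 lb/h.

310.4 lb/h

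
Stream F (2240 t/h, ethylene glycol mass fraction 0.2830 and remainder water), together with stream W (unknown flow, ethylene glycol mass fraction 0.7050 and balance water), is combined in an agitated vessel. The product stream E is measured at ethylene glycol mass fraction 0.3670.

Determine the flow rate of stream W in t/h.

Let W be the unknown flow. Total out = 2240 + W.
ethylene glycol balance: 633.92 + 0.705·W = 0.367·(2240 + W)
(0.705 − 0.367)·W = 0.367×2240 − 633.92 = 188.16
W = 188.16 / 0.338 = 556.69 t/h

556.7 t/h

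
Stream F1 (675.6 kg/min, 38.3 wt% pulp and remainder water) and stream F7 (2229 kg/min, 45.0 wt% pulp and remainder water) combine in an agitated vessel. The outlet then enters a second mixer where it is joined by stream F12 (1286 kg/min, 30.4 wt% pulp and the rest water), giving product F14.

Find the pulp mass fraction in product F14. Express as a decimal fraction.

0.394

Overall, product flow = 4190.6 kg/min.
pulp in = 675.6×0.383 + 2229×0.450 + 1286×0.304 = 1652.7 kg/min.
pulp fraction in F14 = 0.394.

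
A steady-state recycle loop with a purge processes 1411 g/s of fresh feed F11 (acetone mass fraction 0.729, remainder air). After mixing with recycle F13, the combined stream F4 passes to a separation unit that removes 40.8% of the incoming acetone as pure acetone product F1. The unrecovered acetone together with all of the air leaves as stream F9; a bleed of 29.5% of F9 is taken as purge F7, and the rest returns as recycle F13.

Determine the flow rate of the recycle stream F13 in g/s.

air enters only via F11 and leaves only via the purge: 1411×0.271 = 0.295×(air in F9), and the separation unit passes all air, so air in F4 = air in F9 = 1296.2 g/s.
acetone in F4: m_A = 1411×0.729 + (1−0.295)·(1−0.408)·m_A, so m_A = 1028.6/0.5826 = 1765.4 g/s.
F9 = (1−0.408)×1765.4 + 1296.2 = 2341.4 g/s.
Recycle F13 = (1−0.295)×2341.4 = 1650.7 g/s.

1651 g/s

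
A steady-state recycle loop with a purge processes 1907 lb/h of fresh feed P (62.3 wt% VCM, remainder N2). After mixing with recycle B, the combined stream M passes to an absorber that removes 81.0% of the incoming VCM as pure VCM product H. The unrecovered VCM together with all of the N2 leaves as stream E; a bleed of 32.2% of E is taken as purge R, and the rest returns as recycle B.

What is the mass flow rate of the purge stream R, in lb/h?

N2 enters only via P and leaves only via the purge: 1907×0.377 = 0.322×(N2 in E), and the absorber passes all N2, so N2 in M = N2 in E = 2232.7 lb/h.
VCM in M: m_A = 1907×0.623 + (1−0.322)·(1−0.810)·m_A, so m_A = 1188.1/0.8712 = 1363.7 lb/h.
E = (1−0.810)×1363.7 + 2232.7 = 2491.8 lb/h.
Purge R = 0.322×2491.8 = 802.37 lb/h.

802.4 lb/h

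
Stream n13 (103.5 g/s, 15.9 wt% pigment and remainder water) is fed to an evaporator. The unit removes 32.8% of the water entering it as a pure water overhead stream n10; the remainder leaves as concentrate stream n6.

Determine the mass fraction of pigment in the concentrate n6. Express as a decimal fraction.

pigment is not removed: 103.5×0.159 = 16.457 g/s of pigment enters n6.
water entering = 103.5×0.841 = 87.043 g/s; overhead removed = 0.328×87.043 = 28.55 g/s.
Concentrate = 103.5 − 28.55 = 74.95 g/s.
Mass fraction = 16.457/74.95 = 0.2196.

0.2196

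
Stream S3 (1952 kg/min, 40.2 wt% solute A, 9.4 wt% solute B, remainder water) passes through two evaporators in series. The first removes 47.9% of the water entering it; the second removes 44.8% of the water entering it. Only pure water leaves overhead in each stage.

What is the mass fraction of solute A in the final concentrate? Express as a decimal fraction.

0.6272

water in feed = 1952×0.504 = 983.81 kg/min.
After stage 1: water left = (1−0.479)×983.81 = 512.56; stream total = 1480.8 kg/min.
After stage 2: water left = (1−0.448)×512.56 = 282.94; final concentrate = 1251.1 kg/min.
solute A fraction = 784.7/1251.1 = 0.6272.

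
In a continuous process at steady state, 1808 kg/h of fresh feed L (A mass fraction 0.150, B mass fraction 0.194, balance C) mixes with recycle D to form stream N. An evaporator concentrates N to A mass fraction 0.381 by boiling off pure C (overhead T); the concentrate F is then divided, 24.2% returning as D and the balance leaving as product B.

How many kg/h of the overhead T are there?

Overall A balance (none leaves overhead): A in fresh feed = A in product, i.e. 1808×0.150 = (1−0.242)·F·0.381.
F = 271.2/(0.381×0.758) = 939.06 kg/h.
Recycle D = 0.242×939.06 = 227.25 kg/h.
Combined feed N = 1808 + 227.25 = 2035.3 kg/h.
Overhead T = N − F = 2035.3 − 939.06 = 1096.2 kg/h.

1096 kg/h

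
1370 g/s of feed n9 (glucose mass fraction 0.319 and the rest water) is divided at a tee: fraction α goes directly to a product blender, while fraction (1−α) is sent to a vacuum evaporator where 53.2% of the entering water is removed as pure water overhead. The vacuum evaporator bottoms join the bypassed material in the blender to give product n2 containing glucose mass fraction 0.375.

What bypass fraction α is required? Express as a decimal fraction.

All 1370×0.319 = 437.03 g/s of glucose reaches n2, so n2 = 437.03/0.375 = 1165.4 g/s and vapour = 204.59 g/s.
The evaporator receives (1−α)·1370 of feed at 0.681 water and removes 0.532 of that water:
0.532×0.681×(1−α)×1370 = 204.59
(1−α) = 204.59/496.34 = 0.4122;  α = 0.5878.

0.588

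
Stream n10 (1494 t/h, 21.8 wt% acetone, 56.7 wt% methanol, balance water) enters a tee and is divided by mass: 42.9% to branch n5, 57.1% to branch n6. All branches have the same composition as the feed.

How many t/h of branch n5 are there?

640.9 t/h

Branch n5 flow = 0.429×1494 = 640.93 t/h.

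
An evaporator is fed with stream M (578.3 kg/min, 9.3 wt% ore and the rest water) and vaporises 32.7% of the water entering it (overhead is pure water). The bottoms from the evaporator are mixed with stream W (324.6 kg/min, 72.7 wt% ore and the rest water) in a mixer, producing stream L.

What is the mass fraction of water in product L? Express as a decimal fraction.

Vapour removed = 0.327×0.907×578.3 = 171.52 kg/min; concentrate = 406.78 kg/min.
water reaching the mixer = 353 (from concentrate) + 324.6×0.273 = 441.62 kg/min.
Product flow = 406.78 + 324.6 = 731.38 kg/min; water fraction = 0.604.

0.604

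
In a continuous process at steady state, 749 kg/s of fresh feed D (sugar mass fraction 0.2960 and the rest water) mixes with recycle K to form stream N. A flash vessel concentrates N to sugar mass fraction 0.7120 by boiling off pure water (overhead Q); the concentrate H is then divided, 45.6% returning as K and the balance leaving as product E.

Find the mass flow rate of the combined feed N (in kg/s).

1010 kg/s

Overall sugar balance (none leaves overhead): sugar in fresh feed = sugar in product, i.e. 749×0.296 = (1−0.456)·H·0.712.
H = 221.7/(0.712×0.544) = 572.39 kg/s.
Recycle K = 0.456×572.39 = 261.01 kg/s.
Combined feed N = 749 + 261.01 = 1010 kg/s.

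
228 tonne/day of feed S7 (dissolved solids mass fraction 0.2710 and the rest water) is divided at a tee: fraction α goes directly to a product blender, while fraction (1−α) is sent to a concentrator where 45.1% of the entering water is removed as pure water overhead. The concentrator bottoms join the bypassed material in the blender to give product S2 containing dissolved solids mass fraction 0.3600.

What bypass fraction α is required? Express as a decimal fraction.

0.248

All 228×0.271 = 61.788 tonne/day of dissolved solids reaches S2, so S2 = 61.788/0.360 = 171.63 tonne/day and vapour = 56.367 tonne/day.
The evaporator receives (1−α)·228 of feed at 0.729 water and removes 0.451 of that water:
0.451×0.729×(1−α)×228 = 56.367
(1−α) = 56.367/74.962 = 0.7519;  α = 0.2481.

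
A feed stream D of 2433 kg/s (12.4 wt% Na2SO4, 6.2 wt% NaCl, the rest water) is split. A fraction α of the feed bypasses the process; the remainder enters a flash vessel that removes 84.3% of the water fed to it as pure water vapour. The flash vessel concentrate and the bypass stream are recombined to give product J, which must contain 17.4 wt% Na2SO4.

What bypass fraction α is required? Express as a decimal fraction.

All 2433×0.124 = 301.69 kg/s of Na2SO4 reaches J, so J = 301.69/0.174 = 1733.9 kg/s and vapour = 699.14 kg/s.
The evaporator receives (1−α)·2433 of feed at 0.814 water and removes 0.843 of that water:
0.843×0.814×(1−α)×2433 = 699.14
(1−α) = 699.14/1669.5 = 0.4188;  α = 0.5812.

0.581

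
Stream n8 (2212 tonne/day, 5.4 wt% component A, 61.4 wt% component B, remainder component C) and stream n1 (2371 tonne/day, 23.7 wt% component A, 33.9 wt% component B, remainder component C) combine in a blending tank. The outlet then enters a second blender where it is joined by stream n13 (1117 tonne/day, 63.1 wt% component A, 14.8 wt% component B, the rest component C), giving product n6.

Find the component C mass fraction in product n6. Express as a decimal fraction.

0.3485

Overall, product flow = 5700 tonne/day.
component C in = 2212×0.332 + 2371×0.424 + 1117×0.221 = 1986.5 tonne/day.
component C fraction in n6 = 0.3485.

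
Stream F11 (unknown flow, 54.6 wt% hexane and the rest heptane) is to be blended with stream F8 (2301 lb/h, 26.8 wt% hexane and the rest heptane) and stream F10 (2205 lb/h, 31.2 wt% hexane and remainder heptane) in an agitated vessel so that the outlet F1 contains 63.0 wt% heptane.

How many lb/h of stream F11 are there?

Let F11 be the unknown flow. Total out = 4506 + F11.
heptane balance: 3201.4 + 0.454·F11 = 0.630·(4506 + F11)
(0.454 − 0.630)·F11 = 0.630×4506 − 3201.4 = -362.59
F11 = -362.59 / -0.176 = 2060.2 lb/h

2060 lb/h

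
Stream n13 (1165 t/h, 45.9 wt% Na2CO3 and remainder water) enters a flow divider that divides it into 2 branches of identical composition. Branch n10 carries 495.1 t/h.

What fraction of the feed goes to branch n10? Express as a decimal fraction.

0.425

Fraction to n10 = 495.1/1165 = 0.4250.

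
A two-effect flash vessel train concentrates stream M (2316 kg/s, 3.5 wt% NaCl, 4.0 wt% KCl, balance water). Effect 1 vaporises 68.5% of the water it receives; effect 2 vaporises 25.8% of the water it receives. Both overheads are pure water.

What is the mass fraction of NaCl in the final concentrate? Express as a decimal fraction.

water in feed = 2316×0.925 = 2142.3 kg/s.
After stage 1: water left = (1−0.685)×2142.3 = 674.82; stream total = 848.52 kg/s.
After stage 2: water left = (1−0.258)×674.82 = 500.72; final concentrate = 674.42 kg/s.
NaCl fraction = 81.06/674.42 = 0.1202.

0.1202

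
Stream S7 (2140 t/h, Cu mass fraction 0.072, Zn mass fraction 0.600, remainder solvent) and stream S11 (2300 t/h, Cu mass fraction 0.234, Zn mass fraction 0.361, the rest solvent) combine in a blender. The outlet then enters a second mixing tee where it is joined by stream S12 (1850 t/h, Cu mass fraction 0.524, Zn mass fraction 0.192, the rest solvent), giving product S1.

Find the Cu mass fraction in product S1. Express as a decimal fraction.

Overall, product flow = 6290 t/h.
Cu in = 2140×0.072 + 2300×0.234 + 1850×0.524 = 1661.7 t/h.
Cu fraction in S1 = 0.264.

0.264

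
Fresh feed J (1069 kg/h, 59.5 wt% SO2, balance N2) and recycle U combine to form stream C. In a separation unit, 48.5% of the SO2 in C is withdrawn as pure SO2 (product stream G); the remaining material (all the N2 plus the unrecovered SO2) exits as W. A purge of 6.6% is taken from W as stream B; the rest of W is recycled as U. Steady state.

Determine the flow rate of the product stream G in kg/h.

594.4 kg/h

SO2 in C: m_A = 1069×0.595 + (1−0.066)·(1−0.485)·m_A, so m_A = 636.05/0.5190 = 1225.6 kg/h.
Product G = 0.485×1225.6 = 594.4 kg/h.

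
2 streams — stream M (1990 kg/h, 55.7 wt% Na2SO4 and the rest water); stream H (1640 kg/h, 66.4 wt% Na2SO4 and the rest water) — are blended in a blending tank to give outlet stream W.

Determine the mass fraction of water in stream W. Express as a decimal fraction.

Total flow out = 1990 + 1640 = 3630 kg/h.
water in = 1990×0.443 + 1640×0.336 = 1432.6 kg/h.
water mass fraction in W = 1432.6/3630 = 0.395.

0.395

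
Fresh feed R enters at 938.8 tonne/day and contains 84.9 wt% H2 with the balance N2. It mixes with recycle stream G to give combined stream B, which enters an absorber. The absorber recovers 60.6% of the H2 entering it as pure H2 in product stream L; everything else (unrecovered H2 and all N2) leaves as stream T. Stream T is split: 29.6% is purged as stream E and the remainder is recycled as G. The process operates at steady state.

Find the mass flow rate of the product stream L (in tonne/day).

668.4 tonne/day

H2 in B: m_A = 938.8×0.849 + (1−0.296)·(1−0.606)·m_A, so m_A = 797.04/0.7226 = 1103 tonne/day.
Product L = 0.606×1103 = 668.41 tonne/day.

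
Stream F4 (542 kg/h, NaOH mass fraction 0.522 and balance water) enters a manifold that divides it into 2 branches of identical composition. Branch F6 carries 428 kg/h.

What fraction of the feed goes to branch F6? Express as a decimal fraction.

Fraction to F6 = 428/542 = 0.7897.

0.790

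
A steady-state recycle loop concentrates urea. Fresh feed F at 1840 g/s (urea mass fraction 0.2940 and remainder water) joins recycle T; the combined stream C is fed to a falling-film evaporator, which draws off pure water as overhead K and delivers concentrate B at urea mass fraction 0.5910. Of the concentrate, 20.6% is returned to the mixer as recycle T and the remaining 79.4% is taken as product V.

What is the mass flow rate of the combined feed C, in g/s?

Overall urea balance (none leaves overhead): urea in fresh feed = urea in product, i.e. 1840×0.294 = (1−0.206)·B·0.591.
B = 540.96/(0.591×0.794) = 1152.8 g/s.
Recycle T = 0.206×1152.8 = 237.48 g/s.
Combined feed C = 1840 + 237.48 = 2077.5 g/s.

2077 g/s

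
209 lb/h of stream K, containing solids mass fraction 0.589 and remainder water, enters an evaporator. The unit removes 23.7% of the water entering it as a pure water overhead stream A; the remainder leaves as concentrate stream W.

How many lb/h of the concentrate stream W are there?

188.6 lb/h

water entering = 209×0.411 = 85.899 lb/h; overhead removed = 0.237×85.899 = 20.358 lb/h.
Concentrate = 209 − 20.358 = 188.64 lb/h.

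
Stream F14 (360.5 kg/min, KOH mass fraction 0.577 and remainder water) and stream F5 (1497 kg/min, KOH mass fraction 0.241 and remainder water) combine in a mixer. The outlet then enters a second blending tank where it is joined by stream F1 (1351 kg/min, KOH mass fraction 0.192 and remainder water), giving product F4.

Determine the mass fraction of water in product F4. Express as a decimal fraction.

Overall, product flow = 3208.5 kg/min.
water in = 360.5×0.423 + 1497×0.759 + 1351×0.808 = 2380.3 kg/min.
water fraction in F4 = 0.742.

0.742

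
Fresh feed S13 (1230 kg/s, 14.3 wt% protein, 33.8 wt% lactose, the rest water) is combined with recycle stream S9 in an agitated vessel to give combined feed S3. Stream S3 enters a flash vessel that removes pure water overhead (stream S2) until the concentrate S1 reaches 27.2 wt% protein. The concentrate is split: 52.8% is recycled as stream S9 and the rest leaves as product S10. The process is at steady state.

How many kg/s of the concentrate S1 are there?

1370 kg/s

Overall protein balance (none leaves overhead): protein in fresh feed = protein in product, i.e. 1230×0.143 = (1−0.528)·S1·0.272.
S1 = 175.89/(0.272×0.472) = 1370 kg/s.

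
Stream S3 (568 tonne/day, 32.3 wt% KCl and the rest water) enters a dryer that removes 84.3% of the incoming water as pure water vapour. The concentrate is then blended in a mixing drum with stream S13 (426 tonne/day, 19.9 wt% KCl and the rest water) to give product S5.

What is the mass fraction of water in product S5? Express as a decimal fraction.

Vapour removed = 0.843×0.677×568 = 324.16 tonne/day; concentrate = 243.84 tonne/day.
water reaching the mixer = 60.372 (from concentrate) + 426×0.801 = 401.6 tonne/day.
Product flow = 243.84 + 426 = 669.84 tonne/day; water fraction = 0.5995.

0.5995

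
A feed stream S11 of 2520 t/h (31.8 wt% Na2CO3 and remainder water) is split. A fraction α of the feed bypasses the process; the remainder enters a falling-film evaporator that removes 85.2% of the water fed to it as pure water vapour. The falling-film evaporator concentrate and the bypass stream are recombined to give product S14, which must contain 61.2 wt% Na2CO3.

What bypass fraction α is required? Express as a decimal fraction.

0.173

All 2520×0.318 = 801.36 t/h of Na2CO3 reaches S14, so S14 = 801.36/0.612 = 1309.4 t/h and vapour = 1210.6 t/h.
The evaporator receives (1−α)·2520 of feed at 0.682 water and removes 0.852 of that water:
0.852×0.682×(1−α)×2520 = 1210.6
(1−α) = 1210.6/1464.3 = 0.8267;  α = 0.1733.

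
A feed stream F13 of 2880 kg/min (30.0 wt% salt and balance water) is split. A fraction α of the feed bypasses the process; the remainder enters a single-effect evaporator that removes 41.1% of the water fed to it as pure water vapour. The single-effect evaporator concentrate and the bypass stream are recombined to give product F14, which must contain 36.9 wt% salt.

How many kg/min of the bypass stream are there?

All 2880×0.300 = 864 kg/min of salt reaches F14, so F14 = 864/0.369 = 2341.5 kg/min and vapour = 538.54 kg/min.
The evaporator receives (1−α)·2880 of feed at 0.700 water and removes 0.411 of that water:
0.411×0.700×(1−α)×2880 = 538.54
(1−α) = 538.54/828.58 = 0.6500;  α = 0.3500.
Bypass flow = 0.3500×2880 = 1008.1 kg/min.

1008 kg/min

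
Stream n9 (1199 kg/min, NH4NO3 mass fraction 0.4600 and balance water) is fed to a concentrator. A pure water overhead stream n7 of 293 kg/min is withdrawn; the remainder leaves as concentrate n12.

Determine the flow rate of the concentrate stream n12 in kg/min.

906 kg/min

Concentrate = 1199 − 293 = 906 kg/min.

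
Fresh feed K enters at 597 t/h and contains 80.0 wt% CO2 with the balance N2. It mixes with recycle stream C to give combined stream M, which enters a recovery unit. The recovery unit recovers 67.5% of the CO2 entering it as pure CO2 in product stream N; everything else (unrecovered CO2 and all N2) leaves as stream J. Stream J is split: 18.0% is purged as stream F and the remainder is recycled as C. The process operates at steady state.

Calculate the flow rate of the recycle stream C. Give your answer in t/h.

N2 enters only via K and leaves only via the purge: 597×0.200 = 0.180×(N2 in J), and the recovery unit passes all N2, so N2 in M = N2 in J = 663.33 t/h.
CO2 in M: m_A = 597×0.800 + (1−0.180)·(1−0.675)·m_A, so m_A = 477.6/0.7335 = 651.12 t/h.
J = (1−0.675)×651.12 + 663.33 = 874.95 t/h.
Recycle C = (1−0.180)×874.95 = 717.46 t/h.

717.5 t/h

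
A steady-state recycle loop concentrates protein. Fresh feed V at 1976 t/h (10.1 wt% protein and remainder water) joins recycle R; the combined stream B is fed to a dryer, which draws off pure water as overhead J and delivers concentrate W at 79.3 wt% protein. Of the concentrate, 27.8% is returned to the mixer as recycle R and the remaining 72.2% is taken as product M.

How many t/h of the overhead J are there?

Overall protein balance (none leaves overhead): protein in fresh feed = protein in product, i.e. 1976×0.101 = (1−0.278)·W·0.793.
W = 199.58/(0.793×0.722) = 348.58 t/h.
Recycle R = 0.278×348.58 = 96.904 t/h.
Combined feed B = 1976 + 96.904 = 2072.9 t/h.
Overhead J = B − W = 2072.9 − 348.58 = 1724.3 t/h.

1724 t/h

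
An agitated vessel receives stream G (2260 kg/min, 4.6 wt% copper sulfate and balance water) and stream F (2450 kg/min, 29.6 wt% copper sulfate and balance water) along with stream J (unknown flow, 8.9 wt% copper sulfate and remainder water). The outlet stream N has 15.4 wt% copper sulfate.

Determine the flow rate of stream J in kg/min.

1597 kg/min

Let J be the unknown flow. Total out = 4710 + J.
copper sulfate balance: 829.16 + 0.089·J = 0.154·(4710 + J)
(0.089 − 0.154)·J = 0.154×4710 − 829.16 = -103.82
J = -103.82 / -0.065 = 1597.2 kg/min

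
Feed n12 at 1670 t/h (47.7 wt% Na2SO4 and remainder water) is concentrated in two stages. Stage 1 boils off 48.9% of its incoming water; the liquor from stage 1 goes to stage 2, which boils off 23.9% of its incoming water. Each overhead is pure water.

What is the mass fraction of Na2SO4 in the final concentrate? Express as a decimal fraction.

water in feed = 1670×0.523 = 873.41 t/h.
After stage 1: water left = (1−0.489)×873.41 = 446.31; stream total = 1242.9 t/h.
After stage 2: water left = (1−0.239)×446.31 = 339.64; final concentrate = 1136.2 t/h.
Na2SO4 fraction = 796.59/1136.2 = 0.7011.

0.7011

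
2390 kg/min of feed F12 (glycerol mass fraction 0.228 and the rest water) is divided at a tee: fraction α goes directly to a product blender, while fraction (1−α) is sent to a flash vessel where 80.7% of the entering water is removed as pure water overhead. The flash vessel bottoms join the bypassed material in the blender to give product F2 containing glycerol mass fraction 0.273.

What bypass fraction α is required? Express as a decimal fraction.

All 2390×0.228 = 544.92 kg/min of glycerol reaches F2, so F2 = 544.92/0.273 = 1996 kg/min and vapour = 393.96 kg/min.
The evaporator receives (1−α)·2390 of feed at 0.772 water and removes 0.807 of that water:
0.807×0.772×(1−α)×2390 = 393.96
(1−α) = 393.96/1489 = 0.2646;  α = 0.7354.

0.735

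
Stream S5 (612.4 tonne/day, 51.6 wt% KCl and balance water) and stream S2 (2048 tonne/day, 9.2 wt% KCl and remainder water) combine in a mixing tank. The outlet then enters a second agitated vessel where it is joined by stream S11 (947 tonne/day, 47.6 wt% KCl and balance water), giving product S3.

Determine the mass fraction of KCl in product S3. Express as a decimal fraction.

0.265

Overall, product flow = 3607.4 tonne/day.
KCl in = 612.4×0.516 + 2048×0.092 + 947×0.476 = 955.19 tonne/day.
KCl fraction in S3 = 0.265.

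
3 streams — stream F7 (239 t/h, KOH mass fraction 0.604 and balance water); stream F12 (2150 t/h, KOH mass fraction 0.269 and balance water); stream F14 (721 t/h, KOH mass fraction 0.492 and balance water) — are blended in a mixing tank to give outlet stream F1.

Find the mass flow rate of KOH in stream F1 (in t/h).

1077 t/h

KOH out = KOH in = 239×0.604 + 2150×0.269 + 721×0.492 = 1077.4 t/h.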